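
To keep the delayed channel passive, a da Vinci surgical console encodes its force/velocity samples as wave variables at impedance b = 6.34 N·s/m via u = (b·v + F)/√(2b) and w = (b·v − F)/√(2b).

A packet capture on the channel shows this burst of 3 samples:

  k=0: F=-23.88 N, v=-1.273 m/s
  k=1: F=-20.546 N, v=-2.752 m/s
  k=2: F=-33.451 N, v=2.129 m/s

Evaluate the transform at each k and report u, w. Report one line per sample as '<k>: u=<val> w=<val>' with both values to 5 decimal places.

k=0: b·v=6.34×(-1.273)=-8.07082; √(2b)=3.56090; u=(-8.07082+(-23.88))/3.56090=-8.97268, w=(-8.07082−(-23.88))/3.56090=4.43966
k=1: b·v=6.34×(-2.752)=-17.44768; √(2b)=3.56090; u=(-17.44768+(-20.546))/3.56090=-10.66969, w=(-17.44768−(-20.546))/3.56090=0.87009
k=2: b·v=6.34×2.129=13.49786; √(2b)=3.56090; u=(13.49786+(-33.451))/3.56090=-5.60340, w=(13.49786−(-33.451))/3.56090=13.18455

0: u=-8.97268 w=4.43966
1: u=-10.66969 w=0.87009
2: u=-5.60340 w=13.18455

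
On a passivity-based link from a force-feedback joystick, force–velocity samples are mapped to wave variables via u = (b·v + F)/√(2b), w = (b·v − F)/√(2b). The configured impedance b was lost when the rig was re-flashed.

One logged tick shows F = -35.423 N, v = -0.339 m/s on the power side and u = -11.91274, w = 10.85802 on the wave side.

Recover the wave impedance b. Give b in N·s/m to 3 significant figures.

b = 4.84 N·s/m

u + w = -1.05472;  u + w = √(2b)·v, so √(2b) = -1.05472/(-0.339) = 3.11127.
b = (√(2b))²/2 = 9.67999/2 = 4.84000.
(Check via u − w = 2F/√(2b): u − w = -22.77076, 2F/√(2b) = -22.77078.)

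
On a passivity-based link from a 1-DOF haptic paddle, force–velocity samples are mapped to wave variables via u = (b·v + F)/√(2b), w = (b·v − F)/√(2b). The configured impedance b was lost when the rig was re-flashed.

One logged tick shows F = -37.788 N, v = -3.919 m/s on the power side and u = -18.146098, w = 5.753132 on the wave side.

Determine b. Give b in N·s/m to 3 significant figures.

u + w = -12.392966;  u + w = √(2b)·v, so √(2b) = -12.392966/(-3.919) = 3.162278.
b = (√(2b))²/2 = 10.000000/2 = 5.000000.
(Check via u − w = 2F/√(2b): u − w = -23.899230, 2F/√(2b) = -23.899230.)

b = 5 N·s/m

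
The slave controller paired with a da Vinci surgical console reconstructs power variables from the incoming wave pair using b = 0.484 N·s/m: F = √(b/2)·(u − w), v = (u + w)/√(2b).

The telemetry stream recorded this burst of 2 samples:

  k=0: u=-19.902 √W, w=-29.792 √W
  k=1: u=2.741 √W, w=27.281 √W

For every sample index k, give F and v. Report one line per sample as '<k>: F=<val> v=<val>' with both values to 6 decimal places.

0: F=4.865237 v=-50.508710
1: F=-12.072084 v=30.514197

k=0: u−w=9.890000, u+w=-49.694000; √(b/2)=0.491935, √(2b)=0.983870; F=0.491935×9.89=4.865237, v=-49.694000/0.983870=-50.508710
k=1: u−w=-24.540000, u+w=30.022000; √(b/2)=0.491935, √(2b)=0.983870; F=0.491935×(-24.54)=-12.072084, v=30.022000/0.983870=30.514197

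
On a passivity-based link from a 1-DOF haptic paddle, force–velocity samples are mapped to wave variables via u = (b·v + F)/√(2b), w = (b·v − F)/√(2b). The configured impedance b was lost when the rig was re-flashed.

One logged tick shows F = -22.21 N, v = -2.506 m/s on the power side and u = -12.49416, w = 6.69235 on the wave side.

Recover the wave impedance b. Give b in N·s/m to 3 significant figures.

u + w = -5.80181;  u + w = √(2b)·v, so √(2b) = -5.80181/(-2.506) = 2.31517.
b = (√(2b))²/2 = 5.36000/2 = 2.68000.
(Check via u − w = 2F/√(2b): u − w = -19.18651, 2F/√(2b) = -19.18652.)

b = 2.68 N·s/m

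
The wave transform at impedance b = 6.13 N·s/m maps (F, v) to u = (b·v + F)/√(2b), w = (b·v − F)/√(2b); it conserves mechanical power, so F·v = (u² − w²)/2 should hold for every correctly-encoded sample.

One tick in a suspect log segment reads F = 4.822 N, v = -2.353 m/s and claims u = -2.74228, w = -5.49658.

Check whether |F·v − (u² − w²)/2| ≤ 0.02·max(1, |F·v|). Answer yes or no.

F·v = 4.822×(-2.353) = -11.3462 W.
(u² − w²)/2 = (7.5201 − 30.2124)/2 = -11.3461 W.
|Δ| = 0.0000;  2% of max(1, |F·v|) = 0.2269.

yes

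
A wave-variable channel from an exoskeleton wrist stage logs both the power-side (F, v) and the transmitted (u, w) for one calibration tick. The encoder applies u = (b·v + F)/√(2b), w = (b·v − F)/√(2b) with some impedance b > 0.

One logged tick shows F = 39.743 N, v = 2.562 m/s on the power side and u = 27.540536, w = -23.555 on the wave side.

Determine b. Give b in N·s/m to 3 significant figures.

u + w = 3.985536;  u + w = √(2b)·v, so √(2b) = 3.985536/2.562 = 1.555635.
b = (√(2b))²/2 = 2.419999/2 = 1.210000.
(Check via u − w = 2F/√(2b): u − w = 51.095536, 2F/√(2b) = 51.095544.)

b = 1.21 N·s/m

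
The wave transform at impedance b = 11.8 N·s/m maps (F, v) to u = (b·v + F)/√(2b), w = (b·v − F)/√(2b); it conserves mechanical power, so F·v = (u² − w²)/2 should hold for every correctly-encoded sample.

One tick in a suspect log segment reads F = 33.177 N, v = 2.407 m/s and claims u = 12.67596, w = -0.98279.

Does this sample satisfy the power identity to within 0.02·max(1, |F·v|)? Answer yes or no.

yes

F·v = 33.177×2.407 = 79.8570 W.
(u² − w²)/2 = (160.6800 − 0.9659)/2 = 79.8570 W.
|Δ| = 0.0000;  2% of max(1, |F·v|) = 1.5971.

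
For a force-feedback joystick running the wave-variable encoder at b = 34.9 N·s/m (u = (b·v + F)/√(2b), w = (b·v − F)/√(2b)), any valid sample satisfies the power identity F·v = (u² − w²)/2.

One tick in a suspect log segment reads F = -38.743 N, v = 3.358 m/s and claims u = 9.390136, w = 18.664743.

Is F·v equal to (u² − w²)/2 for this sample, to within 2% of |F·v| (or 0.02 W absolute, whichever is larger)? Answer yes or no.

yes

F·v = (-38.743)×3.358 = -130.098994 W.
(u² − w²)/2 = (88.174654 − 348.372631)/2 = -130.098989 W.
|Δ| = 0.000005;  2% of max(1, |F·v|) = 2.601980.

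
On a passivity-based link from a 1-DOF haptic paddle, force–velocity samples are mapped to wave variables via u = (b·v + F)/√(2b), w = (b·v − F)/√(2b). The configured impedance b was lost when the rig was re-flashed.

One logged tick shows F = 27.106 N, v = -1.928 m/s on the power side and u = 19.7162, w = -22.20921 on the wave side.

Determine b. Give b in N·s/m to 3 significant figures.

b = 0.836 N·s/m

u + w = -2.4930;  u + w = √(2b)·v, so √(2b) = -2.4930/(-1.928) = 1.2931.
b = (√(2b))²/2 = 1.6720/2 = 0.8360.
(Check via u − w = 2F/√(2b): u − w = 41.9254, 2F/√(2b) = 41.9255.)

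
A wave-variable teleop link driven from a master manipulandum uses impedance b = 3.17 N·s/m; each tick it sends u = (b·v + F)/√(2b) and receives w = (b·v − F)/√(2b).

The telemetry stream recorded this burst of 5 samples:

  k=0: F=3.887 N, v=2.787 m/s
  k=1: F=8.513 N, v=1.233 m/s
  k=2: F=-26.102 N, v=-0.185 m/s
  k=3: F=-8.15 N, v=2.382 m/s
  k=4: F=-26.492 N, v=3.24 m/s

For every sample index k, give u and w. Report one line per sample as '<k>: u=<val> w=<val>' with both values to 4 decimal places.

k=0: b·v=3.17×2.787=8.8348; √(2b)=2.5179; u=(8.8348+3.887)/2.5179=5.0525, w=(8.8348−3.887)/2.5179=1.9650
k=1: b·v=3.17×1.233=3.9086; √(2b)=2.5179; u=(3.9086+8.513)/2.5179=4.9333, w=(3.9086−8.513)/2.5179=-1.8286
k=2: b·v=3.17×(-0.185)=-0.5865; √(2b)=2.5179; u=(-0.5865+(-26.102))/2.5179=-10.5993, w=(-0.5865−(-26.102))/2.5179=10.1335
k=3: b·v=3.17×2.382=7.5509; √(2b)=2.5179; u=(7.5509+(-8.15))/2.5179=-0.2379, w=(7.5509−(-8.15))/2.5179=6.2356
k=4: b·v=3.17×3.24=10.2708; √(2b)=2.5179; u=(10.2708+(-26.492))/2.5179=-6.4423, w=(10.2708−(-26.492))/2.5179=14.6004

0: u=5.0525 w=1.9650
1: u=4.9333 w=-1.8286
2: u=-10.5993 w=10.1335
3: u=-0.2379 w=6.2356
4: u=-6.4423 w=14.6004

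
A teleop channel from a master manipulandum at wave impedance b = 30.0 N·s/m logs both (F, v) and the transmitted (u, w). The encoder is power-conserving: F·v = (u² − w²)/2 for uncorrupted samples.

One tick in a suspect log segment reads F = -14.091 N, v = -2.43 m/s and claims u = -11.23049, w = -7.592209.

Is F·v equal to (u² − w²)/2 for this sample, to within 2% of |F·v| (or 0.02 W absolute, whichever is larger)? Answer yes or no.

F·v = (-14.091)×(-2.43) = 34.241130 W.
(u² − w²)/2 = (126.123906 − 57.641637)/2 = 34.241134 W.
|Δ| = 0.000004;  2% of max(1, |F·v|) = 0.684823.

yes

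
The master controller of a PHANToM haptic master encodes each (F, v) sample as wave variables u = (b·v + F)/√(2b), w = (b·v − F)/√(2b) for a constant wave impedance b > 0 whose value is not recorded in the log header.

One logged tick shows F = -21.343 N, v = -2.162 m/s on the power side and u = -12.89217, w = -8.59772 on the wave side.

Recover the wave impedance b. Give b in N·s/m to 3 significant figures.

u + w = -21.4899;  u + w = √(2b)·v, so √(2b) = -21.4899/(-2.162) = 9.9398.
b = (√(2b))²/2 = 98.8000/2 = 49.4000.
(Check via u − w = 2F/√(2b): u − w = -4.2944, 2F/√(2b) = -4.2944.)

b = 49.4 N·s/m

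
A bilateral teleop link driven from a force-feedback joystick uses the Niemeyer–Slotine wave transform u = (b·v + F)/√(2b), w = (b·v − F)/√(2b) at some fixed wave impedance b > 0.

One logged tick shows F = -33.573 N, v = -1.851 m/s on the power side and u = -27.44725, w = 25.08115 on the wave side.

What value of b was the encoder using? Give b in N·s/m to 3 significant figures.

u + w = -2.36610;  u + w = √(2b)·v, so √(2b) = -2.36610/(-1.851) = 1.27828.
b = (√(2b))²/2 = 1.63400/2 = 0.81700.
(Check via u − w = 2F/√(2b): u − w = -52.52840, 2F/√(2b) = -52.52831.)

b = 0.817 N·s/m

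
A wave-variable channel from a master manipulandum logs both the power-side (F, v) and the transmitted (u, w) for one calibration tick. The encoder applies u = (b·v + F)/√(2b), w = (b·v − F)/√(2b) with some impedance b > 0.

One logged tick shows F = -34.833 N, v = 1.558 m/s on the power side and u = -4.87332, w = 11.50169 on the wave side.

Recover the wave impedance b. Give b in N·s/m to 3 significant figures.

u + w = 6.6284;  u + w = √(2b)·v, so √(2b) = 6.6284/1.558 = 4.2544.
b = (√(2b))²/2 = 18.1000/2 = 9.0500.
(Check via u − w = 2F/√(2b): u − w = -16.3750, 2F/√(2b) = -16.3750.)

b = 9.05 N·s/m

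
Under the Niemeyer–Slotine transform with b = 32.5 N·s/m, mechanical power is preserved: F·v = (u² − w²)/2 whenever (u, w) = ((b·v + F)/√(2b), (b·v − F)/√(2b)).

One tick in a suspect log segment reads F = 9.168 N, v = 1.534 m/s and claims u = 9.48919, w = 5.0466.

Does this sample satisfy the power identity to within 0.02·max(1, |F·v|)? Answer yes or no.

no

F·v = 9.168×1.534 = 14.0637 W.
(u² − w²)/2 = (90.0447 − 25.4682)/2 = 32.2883 W.
|Δ| = 18.2246;  2% of max(1, |F·v|) = 0.2813.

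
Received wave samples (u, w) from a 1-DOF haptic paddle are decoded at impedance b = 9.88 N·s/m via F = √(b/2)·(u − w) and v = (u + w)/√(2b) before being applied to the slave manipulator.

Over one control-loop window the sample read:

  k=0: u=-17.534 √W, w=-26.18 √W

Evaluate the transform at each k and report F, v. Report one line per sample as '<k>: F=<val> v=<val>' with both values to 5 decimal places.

k=0: u−w=8.64600, u+w=-43.71400; √(b/2)=2.22261, √(2b)=4.44522; F=2.22261×8.646=19.21670, v=-43.71400/4.44522=-9.83393

0: F=19.21670 v=-9.83393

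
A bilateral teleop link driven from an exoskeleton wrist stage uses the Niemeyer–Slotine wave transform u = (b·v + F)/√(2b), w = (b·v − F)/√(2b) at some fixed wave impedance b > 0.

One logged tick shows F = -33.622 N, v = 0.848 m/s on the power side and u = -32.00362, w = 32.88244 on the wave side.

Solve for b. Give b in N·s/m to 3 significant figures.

u + w = 0.87882;  u + w = √(2b)·v, so √(2b) = 0.87882/0.848 = 1.03634.
b = (√(2b))²/2 = 1.07401/2 = 0.53700.
(Check via u − w = 2F/√(2b): u − w = -64.88606, 2F/√(2b) = -64.88577.)

b = 0.537 N·s/m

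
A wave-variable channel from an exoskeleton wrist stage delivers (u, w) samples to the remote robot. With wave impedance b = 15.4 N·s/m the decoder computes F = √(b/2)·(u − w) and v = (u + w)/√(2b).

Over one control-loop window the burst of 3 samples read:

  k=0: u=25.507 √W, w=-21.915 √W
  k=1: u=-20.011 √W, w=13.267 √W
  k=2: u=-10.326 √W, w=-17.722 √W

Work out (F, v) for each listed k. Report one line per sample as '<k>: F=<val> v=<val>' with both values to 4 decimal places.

0: F=131.5907 v=0.6472
1: F=-92.3427 v=-1.2152
2: F=20.5231 v=-5.0539

k=0: u−w=47.4220, u+w=3.5920; √(b/2)=2.7749, √(2b)=5.5498; F=2.7749×47.422=131.5907, v=3.5920/5.5498=0.6472
k=1: u−w=-33.2780, u+w=-6.7440; √(b/2)=2.7749, √(2b)=5.5498; F=2.7749×(-33.278)=-92.3427, v=-6.7440/5.5498=-1.2152
k=2: u−w=7.3960, u+w=-28.0480; √(b/2)=2.7749, √(2b)=5.5498; F=2.7749×7.396=20.5231, v=-28.0480/5.5498=-5.0539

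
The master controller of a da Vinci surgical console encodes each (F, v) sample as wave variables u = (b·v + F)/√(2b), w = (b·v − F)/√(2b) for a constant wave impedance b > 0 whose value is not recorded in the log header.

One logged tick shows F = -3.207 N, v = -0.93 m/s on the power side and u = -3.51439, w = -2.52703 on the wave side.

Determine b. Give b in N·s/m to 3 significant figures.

u + w = -6.0414;  u + w = √(2b)·v, so √(2b) = -6.0414/(-0.93) = 6.4962.
b = (√(2b))²/2 = 42.2000/2 = 21.1000.
(Check via u − w = 2F/√(2b): u − w = -0.9874, 2F/√(2b) = -0.9874.)

b = 21.1 N·s/m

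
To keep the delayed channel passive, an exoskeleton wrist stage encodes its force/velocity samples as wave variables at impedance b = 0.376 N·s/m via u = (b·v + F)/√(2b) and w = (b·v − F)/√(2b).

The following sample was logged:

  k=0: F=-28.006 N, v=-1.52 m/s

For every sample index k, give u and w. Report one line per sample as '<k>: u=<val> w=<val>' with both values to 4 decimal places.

k=0: b·v=0.376×(-1.52)=-0.5715; √(2b)=0.8672; u=(-0.5715+(-28.006))/0.8672=-32.9546, w=(-0.5715−(-28.006))/0.8672=31.6365

0: u=-32.9546 w=31.6365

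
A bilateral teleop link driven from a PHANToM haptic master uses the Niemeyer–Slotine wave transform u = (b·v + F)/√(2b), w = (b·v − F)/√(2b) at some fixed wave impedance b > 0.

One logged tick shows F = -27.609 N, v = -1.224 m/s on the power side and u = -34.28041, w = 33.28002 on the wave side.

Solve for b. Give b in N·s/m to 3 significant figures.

u + w = -1.00039;  u + w = √(2b)·v, so √(2b) = -1.00039/(-1.224) = 0.81731.
b = (√(2b))²/2 = 0.66800/2 = 0.33400.
(Check via u − w = 2F/√(2b): u − w = -67.56043, 2F/√(2b) = -67.56048.)

b = 0.334 N·s/m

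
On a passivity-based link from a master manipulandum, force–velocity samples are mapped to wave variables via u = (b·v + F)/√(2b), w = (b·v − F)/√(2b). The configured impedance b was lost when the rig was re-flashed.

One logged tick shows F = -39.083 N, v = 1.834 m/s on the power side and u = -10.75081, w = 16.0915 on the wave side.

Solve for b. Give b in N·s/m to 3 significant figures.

b = 4.24 N·s/m

u + w = 5.34069;  u + w = √(2b)·v, so √(2b) = 5.34069/1.834 = 2.91204.
b = (√(2b))²/2 = 8.48000/2 = 4.24000.
(Check via u − w = 2F/√(2b): u − w = -26.84231, 2F/√(2b) = -26.84231.)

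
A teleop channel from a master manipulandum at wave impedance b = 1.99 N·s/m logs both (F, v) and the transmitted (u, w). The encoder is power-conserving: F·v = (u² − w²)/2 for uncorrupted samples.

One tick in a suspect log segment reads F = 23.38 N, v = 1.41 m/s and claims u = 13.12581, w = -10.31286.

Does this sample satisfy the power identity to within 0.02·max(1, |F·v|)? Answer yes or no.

F·v = 23.38×1.41 = 32.9658 W.
(u² − w²)/2 = (172.2869 − 106.3551)/2 = 32.9659 W.
|Δ| = 0.0001;  2% of max(1, |F·v|) = 0.6593.

yes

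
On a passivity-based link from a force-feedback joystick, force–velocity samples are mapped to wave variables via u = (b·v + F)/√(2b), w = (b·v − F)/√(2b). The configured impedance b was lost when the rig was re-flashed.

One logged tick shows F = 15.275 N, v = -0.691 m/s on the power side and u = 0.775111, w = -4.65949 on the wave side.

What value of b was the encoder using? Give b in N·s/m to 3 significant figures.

u + w = -3.884379;  u + w = √(2b)·v, so √(2b) = -3.884379/(-0.691) = 5.621388.
b = (√(2b))²/2 = 31.600001/2 = 15.800001.
(Check via u − w = 2F/√(2b): u − w = 5.434601, 2F/√(2b) = 5.434601.)

b = 15.8 N·s/m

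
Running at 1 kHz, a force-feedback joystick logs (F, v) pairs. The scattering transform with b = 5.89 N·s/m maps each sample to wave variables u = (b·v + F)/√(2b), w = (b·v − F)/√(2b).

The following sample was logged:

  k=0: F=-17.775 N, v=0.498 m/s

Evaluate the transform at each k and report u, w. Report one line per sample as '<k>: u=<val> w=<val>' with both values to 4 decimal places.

0: u=-4.3243 w=6.0335

k=0: b·v=5.89×0.498=2.9332; √(2b)=3.4322; u=(2.9332+(-17.775))/3.4322=-4.3243, w=(2.9332−(-17.775))/3.4322=6.0335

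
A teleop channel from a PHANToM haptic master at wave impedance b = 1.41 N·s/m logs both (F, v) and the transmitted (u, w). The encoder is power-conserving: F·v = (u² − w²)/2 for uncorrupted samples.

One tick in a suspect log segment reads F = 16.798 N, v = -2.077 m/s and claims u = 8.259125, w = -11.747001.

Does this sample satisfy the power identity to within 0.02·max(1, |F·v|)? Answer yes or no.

F·v = 16.798×(-2.077) = -34.889446 W.
(u² − w²)/2 = (68.213146 − 137.992032)/2 = -34.889443 W.
|Δ| = 0.000003;  2% of max(1, |F·v|) = 0.697789.

yes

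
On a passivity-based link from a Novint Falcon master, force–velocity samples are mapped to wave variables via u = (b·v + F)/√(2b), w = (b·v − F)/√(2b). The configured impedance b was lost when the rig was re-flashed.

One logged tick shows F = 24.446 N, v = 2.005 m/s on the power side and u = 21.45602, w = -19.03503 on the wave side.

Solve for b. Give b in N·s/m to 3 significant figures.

b = 0.729 N·s/m

u + w = 2.4210;  u + w = √(2b)·v, so √(2b) = 2.4210/2.005 = 1.2075.
b = (√(2b))²/2 = 1.4580/2 = 0.7290.
(Check via u − w = 2F/√(2b): u − w = 40.4911, 2F/√(2b) = 40.4911.)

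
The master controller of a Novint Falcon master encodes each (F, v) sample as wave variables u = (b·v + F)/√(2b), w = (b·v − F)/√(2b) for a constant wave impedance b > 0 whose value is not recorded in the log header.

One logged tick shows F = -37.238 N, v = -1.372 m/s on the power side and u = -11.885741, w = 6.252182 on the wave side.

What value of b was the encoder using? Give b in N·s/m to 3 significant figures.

u + w = -5.633559;  u + w = √(2b)·v, so √(2b) = -5.633559/(-1.372) = 4.106093.
b = (√(2b))²/2 = 16.859996/2 = 8.429998.
(Check via u − w = 2F/√(2b): u − w = -18.137923, 2F/√(2b) = -18.137925.)

b = 8.43 N·s/m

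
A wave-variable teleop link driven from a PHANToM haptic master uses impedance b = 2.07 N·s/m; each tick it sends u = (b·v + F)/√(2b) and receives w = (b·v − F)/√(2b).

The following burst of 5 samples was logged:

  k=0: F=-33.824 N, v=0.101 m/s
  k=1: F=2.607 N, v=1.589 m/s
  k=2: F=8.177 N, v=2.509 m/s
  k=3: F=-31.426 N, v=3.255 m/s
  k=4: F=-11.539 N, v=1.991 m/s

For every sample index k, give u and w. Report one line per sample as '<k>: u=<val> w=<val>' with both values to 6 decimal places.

k=0: b·v=2.07×0.101=0.209070; √(2b)=2.034699; u=(0.209070+(-33.824))/2.034699=-16.520837, w=(0.209070−(-33.824))/2.034699=16.726341
k=1: b·v=2.07×1.589=3.289230; √(2b)=2.034699; u=(3.289230+2.607)/2.034699=2.897839, w=(3.289230−2.607)/2.034699=0.335298
k=2: b·v=2.07×2.509=5.193630; √(2b)=2.034699; u=(5.193630+8.177)/2.034699=6.571306, w=(5.193630−8.177)/2.034699=-1.466246
k=3: b·v=2.07×3.255=6.737850; √(2b)=2.034699; u=(6.737850+(-31.426))/2.034699=-12.133564, w=(6.737850−(-31.426))/2.034699=18.756509
k=4: b·v=2.07×1.991=4.121370; √(2b)=2.034699; u=(4.121370+(-11.539))/2.034699=-3.645566, w=(4.121370−(-11.539))/2.034699=7.696652

0: u=-16.520837 w=16.726341
1: u=2.897839 w=0.335298
2: u=6.571306 w=-1.466246
3: u=-12.133564 w=18.756509
4: u=-3.645566 w=7.696652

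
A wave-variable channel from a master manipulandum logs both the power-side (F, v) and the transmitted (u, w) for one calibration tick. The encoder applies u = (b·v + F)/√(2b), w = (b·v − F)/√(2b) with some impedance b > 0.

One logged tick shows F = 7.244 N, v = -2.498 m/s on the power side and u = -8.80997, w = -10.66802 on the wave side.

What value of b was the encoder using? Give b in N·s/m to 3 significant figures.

b = 30.4 N·s/m

u + w = -19.4780;  u + w = √(2b)·v, so √(2b) = -19.4780/(-2.498) = 7.7974.
b = (√(2b))²/2 = 60.8000/2 = 30.4000.
(Check via u − w = 2F/√(2b): u − w = 1.8581, 2F/√(2b) = 1.8580.)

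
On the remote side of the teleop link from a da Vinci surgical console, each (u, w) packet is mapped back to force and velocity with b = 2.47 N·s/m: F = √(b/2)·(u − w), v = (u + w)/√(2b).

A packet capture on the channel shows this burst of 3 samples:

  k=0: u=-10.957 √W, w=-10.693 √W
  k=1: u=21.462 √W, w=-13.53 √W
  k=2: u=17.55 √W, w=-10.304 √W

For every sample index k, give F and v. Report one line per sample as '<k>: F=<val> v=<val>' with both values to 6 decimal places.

0: F=-0.293385 v=-9.740796
1: F=38.886803 v=3.568776
2: F=30.954304 v=3.260130

k=0: u−w=-0.264000, u+w=-21.650000; √(b/2)=1.111306, √(2b)=2.222611; F=1.111306×(-0.264)=-0.293385, v=-21.650000/2.222611=-9.740796
k=1: u−w=34.992000, u+w=7.932000; √(b/2)=1.111306, √(2b)=2.222611; F=1.111306×34.992=38.886803, v=7.932000/2.222611=3.568776
k=2: u−w=27.854000, u+w=7.246000; √(b/2)=1.111306, √(2b)=2.222611; F=1.111306×27.854=30.954304, v=7.246000/2.222611=3.260130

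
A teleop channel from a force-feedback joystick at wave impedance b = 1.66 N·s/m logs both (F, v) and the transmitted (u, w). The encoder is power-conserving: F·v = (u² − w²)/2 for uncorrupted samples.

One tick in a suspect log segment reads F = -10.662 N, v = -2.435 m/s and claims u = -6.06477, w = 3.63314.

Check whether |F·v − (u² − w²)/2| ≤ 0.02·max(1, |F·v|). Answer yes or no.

no

F·v = (-10.662)×(-2.435) = 25.96197 W.
(u² − w²)/2 = (36.78144 − 13.19971)/2 = 11.79086 W.
|Δ| = 14.17111;  2% of max(1, |F·v|) = 0.51924.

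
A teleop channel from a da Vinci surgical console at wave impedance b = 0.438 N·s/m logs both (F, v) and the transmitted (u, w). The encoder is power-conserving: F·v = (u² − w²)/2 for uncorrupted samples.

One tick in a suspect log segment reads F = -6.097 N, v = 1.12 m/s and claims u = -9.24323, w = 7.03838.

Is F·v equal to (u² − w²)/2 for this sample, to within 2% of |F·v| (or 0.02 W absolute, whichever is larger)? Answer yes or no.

no

F·v = (-6.097)×1.12 = -6.82864 W.
(u² − w²)/2 = (85.43730 − 49.53879)/2 = 17.94925 W.
|Δ| = 24.77789;  2% of max(1, |F·v|) = 0.13657.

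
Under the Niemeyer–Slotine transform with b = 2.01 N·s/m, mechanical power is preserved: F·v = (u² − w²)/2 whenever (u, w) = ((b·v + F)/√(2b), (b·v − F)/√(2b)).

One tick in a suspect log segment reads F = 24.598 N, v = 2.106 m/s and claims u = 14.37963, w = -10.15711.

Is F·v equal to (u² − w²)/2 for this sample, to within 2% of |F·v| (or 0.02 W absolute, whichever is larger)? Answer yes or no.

yes

F·v = 24.598×2.106 = 51.80339 W.
(u² − w²)/2 = (206.77376 − 103.16688)/2 = 51.80344 W.
|Δ| = 0.00005;  2% of max(1, |F·v|) = 1.03607.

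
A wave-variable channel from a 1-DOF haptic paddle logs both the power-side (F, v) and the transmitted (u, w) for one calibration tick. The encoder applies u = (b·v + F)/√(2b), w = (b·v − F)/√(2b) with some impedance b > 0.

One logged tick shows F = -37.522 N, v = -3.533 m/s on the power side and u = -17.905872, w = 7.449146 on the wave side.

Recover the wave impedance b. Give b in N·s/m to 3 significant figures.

b = 4.38 N·s/m

u + w = -10.456726;  u + w = √(2b)·v, so √(2b) = -10.456726/(-3.533) = 2.959730.
b = (√(2b))²/2 = 8.760002/2 = 4.380001.
(Check via u − w = 2F/√(2b): u − w = -25.355018, 2F/√(2b) = -25.355016.)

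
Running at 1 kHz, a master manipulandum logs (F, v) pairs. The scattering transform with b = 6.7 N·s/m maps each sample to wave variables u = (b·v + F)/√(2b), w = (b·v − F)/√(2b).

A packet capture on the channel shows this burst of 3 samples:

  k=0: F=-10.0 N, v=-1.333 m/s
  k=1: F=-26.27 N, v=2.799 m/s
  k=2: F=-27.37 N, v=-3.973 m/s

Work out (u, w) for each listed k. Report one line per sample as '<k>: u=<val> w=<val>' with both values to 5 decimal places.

k=0: b·v=6.7×(-1.333)=-8.93110; √(2b)=3.66060; u=(-8.93110+(-10.0))/3.66060=-5.17158, w=(-8.93110−(-10.0))/3.66060=0.29200
k=1: b·v=6.7×2.799=18.75330; √(2b)=3.66060; u=(18.75330+(-26.27))/3.66060=-2.05341, w=(18.75330−(-26.27))/3.66060=12.29943
k=2: b·v=6.7×(-3.973)=-26.61910; √(2b)=3.66060; u=(-26.61910+(-27.37))/3.66060=-14.74870, w=(-26.61910−(-27.37))/3.66060=0.20513

0: u=-5.17158 w=0.29200
1: u=-2.05341 w=12.29943
2: u=-14.74870 w=0.20513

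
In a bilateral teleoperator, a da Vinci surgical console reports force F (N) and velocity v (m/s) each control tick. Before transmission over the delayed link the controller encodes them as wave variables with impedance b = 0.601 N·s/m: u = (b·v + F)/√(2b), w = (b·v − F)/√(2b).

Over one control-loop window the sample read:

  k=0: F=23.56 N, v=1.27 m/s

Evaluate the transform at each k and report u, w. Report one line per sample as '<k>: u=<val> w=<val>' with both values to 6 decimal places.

0: u=22.185526 w=-20.793152

k=0: b·v=0.601×1.27=0.763270; √(2b)=1.096358; u=(0.763270+23.56)/1.096358=22.185526, w=(0.763270−23.56)/1.096358=-20.793152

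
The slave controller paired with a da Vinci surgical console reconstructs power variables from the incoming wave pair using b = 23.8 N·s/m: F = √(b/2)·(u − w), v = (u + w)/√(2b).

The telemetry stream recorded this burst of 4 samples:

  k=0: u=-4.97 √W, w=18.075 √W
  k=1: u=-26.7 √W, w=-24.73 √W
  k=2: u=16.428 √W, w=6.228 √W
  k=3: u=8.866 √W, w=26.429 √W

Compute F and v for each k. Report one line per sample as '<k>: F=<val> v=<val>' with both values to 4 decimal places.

k=0: u−w=-23.0450, u+w=13.1050; √(b/2)=3.4496, √(2b)=6.8993; F=3.4496×(-23.045)=-79.4969, v=13.1050/6.8993=1.8995
k=1: u−w=-1.9700, u+w=-51.4300; √(b/2)=3.4496, √(2b)=6.8993; F=3.4496×(-1.97)=-6.7958, v=-51.4300/6.8993=-7.4544
k=2: u−w=10.2000, u+w=22.6560; √(b/2)=3.4496, √(2b)=6.8993; F=3.4496×10.2=35.1863, v=22.6560/6.8993=3.2838
k=3: u−w=-17.5630, u+w=35.2950; √(b/2)=3.4496, √(2b)=6.8993; F=3.4496×(-17.563)=-60.5860, v=35.2950/6.8993=5.1158

0: F=-79.4969 v=1.8995
1: F=-6.7958 v=-7.4544
2: F=35.1863 v=3.2838
3: F=-60.5860 v=5.1158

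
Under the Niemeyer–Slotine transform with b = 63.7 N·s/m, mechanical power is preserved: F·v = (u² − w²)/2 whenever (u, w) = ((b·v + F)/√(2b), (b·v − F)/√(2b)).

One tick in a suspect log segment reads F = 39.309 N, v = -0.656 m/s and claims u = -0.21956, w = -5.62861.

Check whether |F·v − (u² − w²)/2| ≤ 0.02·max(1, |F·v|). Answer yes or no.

F·v = 39.309×(-0.656) = -25.78670 W.
(u² − w²)/2 = (0.04821 − 31.68125)/2 = -15.81652 W.
|Δ| = 9.97018;  2% of max(1, |F·v|) = 0.51573.

no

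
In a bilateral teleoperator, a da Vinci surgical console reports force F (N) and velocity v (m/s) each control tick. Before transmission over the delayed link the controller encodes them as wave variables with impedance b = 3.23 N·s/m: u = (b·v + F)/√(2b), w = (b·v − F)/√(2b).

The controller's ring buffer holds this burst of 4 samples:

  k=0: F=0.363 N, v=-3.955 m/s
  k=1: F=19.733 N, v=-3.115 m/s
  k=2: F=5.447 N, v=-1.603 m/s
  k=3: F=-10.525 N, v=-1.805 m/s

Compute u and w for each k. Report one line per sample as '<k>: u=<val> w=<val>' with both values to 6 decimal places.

0: u=-4.883298 w=-5.168939
1: u=3.805220 w=-11.722470
2: u=0.105959 w=-4.180228
3: u=-6.434848 w=1.847164

k=0: b·v=3.23×(-3.955)=-12.774650; √(2b)=2.541653; u=(-12.774650+0.363)/2.541653=-4.883298, w=(-12.774650−0.363)/2.541653=-5.168939
k=1: b·v=3.23×(-3.115)=-10.061450; √(2b)=2.541653; u=(-10.061450+19.733)/2.541653=3.805220, w=(-10.061450−19.733)/2.541653=-11.722470
k=2: b·v=3.23×(-1.603)=-5.177690; √(2b)=2.541653; u=(-5.177690+5.447)/2.541653=0.105959, w=(-5.177690−5.447)/2.541653=-4.180228
k=3: b·v=3.23×(-1.805)=-5.830150; √(2b)=2.541653; u=(-5.830150+(-10.525))/2.541653=-6.434848, w=(-5.830150−(-10.525))/2.541653=1.847164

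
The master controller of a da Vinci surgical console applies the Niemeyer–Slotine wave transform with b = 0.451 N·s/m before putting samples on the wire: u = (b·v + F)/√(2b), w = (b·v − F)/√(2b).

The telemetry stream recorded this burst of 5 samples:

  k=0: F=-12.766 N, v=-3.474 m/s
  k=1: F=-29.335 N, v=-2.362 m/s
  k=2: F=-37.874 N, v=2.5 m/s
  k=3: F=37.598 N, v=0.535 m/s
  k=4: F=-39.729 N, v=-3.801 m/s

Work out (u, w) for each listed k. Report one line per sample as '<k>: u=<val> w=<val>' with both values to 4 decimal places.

0: u=-15.0913 w=11.7919
1: u=-32.0091 w=29.7659
2: u=-38.6912 w=41.0656
3: u=39.8419 w=-39.3338
4: u=-43.6366 w=40.0266

k=0: b·v=0.451×(-3.474)=-1.5668; √(2b)=0.9497; u=(-1.5668+(-12.766))/0.9497=-15.0913, w=(-1.5668−(-12.766))/0.9497=11.7919
k=1: b·v=0.451×(-2.362)=-1.0653; √(2b)=0.9497; u=(-1.0653+(-29.335))/0.9497=-32.0091, w=(-1.0653−(-29.335))/0.9497=29.7659
k=2: b·v=0.451×2.5=1.1275; √(2b)=0.9497; u=(1.1275+(-37.874))/0.9497=-38.6912, w=(1.1275−(-37.874))/0.9497=41.0656
k=3: b·v=0.451×0.535=0.2413; √(2b)=0.9497; u=(0.2413+37.598)/0.9497=39.8419, w=(0.2413−37.598)/0.9497=-39.3338
k=4: b·v=0.451×(-3.801)=-1.7143; √(2b)=0.9497; u=(-1.7143+(-39.729))/0.9497=-43.6366, w=(-1.7143−(-39.729))/0.9497=40.0266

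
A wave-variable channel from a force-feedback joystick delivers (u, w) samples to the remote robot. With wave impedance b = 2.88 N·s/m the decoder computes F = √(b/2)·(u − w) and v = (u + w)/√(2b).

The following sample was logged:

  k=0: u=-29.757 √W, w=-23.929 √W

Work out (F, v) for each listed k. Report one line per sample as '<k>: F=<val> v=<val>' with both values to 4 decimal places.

k=0: u−w=-5.8280, u+w=-53.6860; √(b/2)=1.2000, √(2b)=2.4000; F=1.2000×(-5.828)=-6.9936, v=-53.6860/2.4000=-22.3692

0: F=-6.9936 v=-22.3692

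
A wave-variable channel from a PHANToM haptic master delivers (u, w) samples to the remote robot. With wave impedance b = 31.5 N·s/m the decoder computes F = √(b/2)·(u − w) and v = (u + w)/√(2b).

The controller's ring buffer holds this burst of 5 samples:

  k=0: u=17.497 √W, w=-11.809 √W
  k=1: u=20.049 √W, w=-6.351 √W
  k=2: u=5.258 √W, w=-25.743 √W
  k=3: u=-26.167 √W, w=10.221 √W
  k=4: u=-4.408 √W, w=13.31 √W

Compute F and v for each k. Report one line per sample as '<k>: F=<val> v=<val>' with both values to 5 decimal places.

0: F=116.30458 v=0.71662
1: F=104.77175 v=1.72579
2: F=123.03140 v=-2.58087
3: F=-144.41040 v=-2.00901
4: F=-70.31613 v=1.12155

k=0: u−w=29.30600, u+w=5.68800; √(b/2)=3.96863, √(2b)=7.93725; F=3.96863×29.306=116.30458, v=5.68800/7.93725=0.71662
k=1: u−w=26.40000, u+w=13.69800; √(b/2)=3.96863, √(2b)=7.93725; F=3.96863×26.4=104.77175, v=13.69800/7.93725=1.72579
k=2: u−w=31.00100, u+w=-20.48500; √(b/2)=3.96863, √(2b)=7.93725; F=3.96863×31.001=123.03140, v=-20.48500/7.93725=-2.58087
k=3: u−w=-36.38800, u+w=-15.94600; √(b/2)=3.96863, √(2b)=7.93725; F=3.96863×(-36.388)=-144.41040, v=-15.94600/7.93725=-2.00901
k=4: u−w=-17.71800, u+w=8.90200; √(b/2)=3.96863, √(2b)=7.93725; F=3.96863×(-17.718)=-70.31613, v=8.90200/7.93725=1.12155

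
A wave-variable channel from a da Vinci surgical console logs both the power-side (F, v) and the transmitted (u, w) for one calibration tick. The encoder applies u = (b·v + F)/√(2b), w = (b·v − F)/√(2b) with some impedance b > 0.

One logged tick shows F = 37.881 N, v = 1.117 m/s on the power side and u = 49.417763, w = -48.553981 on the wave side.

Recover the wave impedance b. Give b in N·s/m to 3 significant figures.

u + w = 0.863782;  u + w = √(2b)·v, so √(2b) = 0.863782/1.117 = 0.773305.
b = (√(2b))²/2 = 0.598001/2 = 0.299001.
(Check via u − w = 2F/√(2b): u − w = 97.971744, 2F/√(2b) = 97.971657.)

b = 0.299 N·s/m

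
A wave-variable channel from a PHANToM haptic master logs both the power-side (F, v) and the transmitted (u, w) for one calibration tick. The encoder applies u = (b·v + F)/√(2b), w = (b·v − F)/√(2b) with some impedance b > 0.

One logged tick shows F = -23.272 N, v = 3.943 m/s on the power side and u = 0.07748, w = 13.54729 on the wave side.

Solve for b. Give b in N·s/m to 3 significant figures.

b = 5.97 N·s/m

u + w = 13.62477;  u + w = √(2b)·v, so √(2b) = 13.62477/3.943 = 3.45543.
b = (√(2b))²/2 = 11.94001/2 = 5.97001.
(Check via u − w = 2F/√(2b): u − w = -13.46981, 2F/√(2b) = -13.46980.)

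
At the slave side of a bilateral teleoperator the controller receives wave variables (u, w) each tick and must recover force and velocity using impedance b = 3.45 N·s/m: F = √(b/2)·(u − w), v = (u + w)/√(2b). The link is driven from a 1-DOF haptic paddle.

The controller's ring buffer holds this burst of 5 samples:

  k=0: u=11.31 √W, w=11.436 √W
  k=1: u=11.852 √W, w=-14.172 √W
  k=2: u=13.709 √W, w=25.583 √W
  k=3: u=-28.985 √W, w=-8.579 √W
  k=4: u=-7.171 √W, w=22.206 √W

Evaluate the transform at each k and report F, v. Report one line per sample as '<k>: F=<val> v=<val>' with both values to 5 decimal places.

0: F=-0.16549 v=8.65925
1: F=34.17973 v=-0.88321
2: F=-15.59522 v=14.95821
3: F=-26.80109 v=-14.30037
4: F=-38.58353 v=5.72373

k=0: u−w=-0.12600, u+w=22.74600; √(b/2)=1.31339, √(2b)=2.62679; F=1.31339×(-0.126)=-0.16549, v=22.74600/2.62679=8.65925
k=1: u−w=26.02400, u+w=-2.32000; √(b/2)=1.31339, √(2b)=2.62679; F=1.31339×26.024=34.17973, v=-2.32000/2.62679=-0.88321
k=2: u−w=-11.87400, u+w=39.29200; √(b/2)=1.31339, √(2b)=2.62679; F=1.31339×(-11.874)=-15.59522, v=39.29200/2.62679=14.95821
k=3: u−w=-20.40600, u+w=-37.56400; √(b/2)=1.31339, √(2b)=2.62679; F=1.31339×(-20.406)=-26.80109, v=-37.56400/2.62679=-14.30037
k=4: u−w=-29.37700, u+w=15.03500; √(b/2)=1.31339, √(2b)=2.62679; F=1.31339×(-29.377)=-38.58353, v=15.03500/2.62679=5.72373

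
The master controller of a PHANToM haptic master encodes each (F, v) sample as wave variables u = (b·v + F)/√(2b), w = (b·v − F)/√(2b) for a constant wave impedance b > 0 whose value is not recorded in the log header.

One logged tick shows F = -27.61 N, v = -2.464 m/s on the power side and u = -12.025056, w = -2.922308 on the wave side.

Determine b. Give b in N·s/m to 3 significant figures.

u + w = -14.947364;  u + w = √(2b)·v, so √(2b) = -14.947364/(-2.464) = 6.066300.
b = (√(2b))²/2 = 36.800000/2 = 18.400000.
(Check via u − w = 2F/√(2b): u − w = -9.102748, 2F/√(2b) = -9.102747.)

b = 18.4 N·s/m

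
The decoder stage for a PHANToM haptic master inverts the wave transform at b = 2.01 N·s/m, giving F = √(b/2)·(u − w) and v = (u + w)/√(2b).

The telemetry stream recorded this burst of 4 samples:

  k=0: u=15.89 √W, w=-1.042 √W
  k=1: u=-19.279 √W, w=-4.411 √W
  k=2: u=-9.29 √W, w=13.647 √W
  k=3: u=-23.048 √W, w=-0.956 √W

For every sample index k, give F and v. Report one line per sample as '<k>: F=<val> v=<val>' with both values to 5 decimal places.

k=0: u−w=16.93200, u+w=14.84800; √(b/2)=1.00250, √(2b)=2.00499; F=1.00250×16.932=16.97428, v=14.84800/2.00499=7.40551
k=1: u−w=-14.86800, u+w=-23.69000; √(b/2)=1.00250, √(2b)=2.00499; F=1.00250×(-14.868)=-14.90512, v=-23.69000/2.00499=-11.81550
k=2: u−w=-22.93700, u+w=4.35700; √(b/2)=1.00250, √(2b)=2.00499; F=1.00250×(-22.937)=-22.99427, v=4.35700/2.00499=2.17307
k=3: u−w=-22.09200, u+w=-24.00400; √(b/2)=1.00250, √(2b)=2.00499; F=1.00250×(-22.092)=-22.14716, v=-24.00400/2.00499=-11.97211

0: F=16.97428 v=7.40551
1: F=-14.90512 v=-11.81550
2: F=-22.99427 v=2.17307
3: F=-22.14716 v=-11.97211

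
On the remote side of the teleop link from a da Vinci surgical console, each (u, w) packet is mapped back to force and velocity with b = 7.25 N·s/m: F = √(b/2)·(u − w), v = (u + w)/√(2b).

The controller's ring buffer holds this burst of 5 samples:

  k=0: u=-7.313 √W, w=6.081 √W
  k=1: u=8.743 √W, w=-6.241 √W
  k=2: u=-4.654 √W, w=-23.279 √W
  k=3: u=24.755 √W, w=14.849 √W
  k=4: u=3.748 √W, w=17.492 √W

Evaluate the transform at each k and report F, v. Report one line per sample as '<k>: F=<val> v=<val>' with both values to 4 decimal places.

0: F=-25.5014 v=-0.3235
1: F=28.5287 v=0.6571
2: F=35.4609 v=-7.3356
3: F=18.8605 v=10.4005
4: F=-26.1678 v=5.5779

k=0: u−w=-13.3940, u+w=-1.2320; √(b/2)=1.9039, √(2b)=3.8079; F=1.9039×(-13.394)=-25.5014, v=-1.2320/3.8079=-0.3235
k=1: u−w=14.9840, u+w=2.5020; √(b/2)=1.9039, √(2b)=3.8079; F=1.9039×14.984=28.5287, v=2.5020/3.8079=0.6571
k=2: u−w=18.6250, u+w=-27.9330; √(b/2)=1.9039, √(2b)=3.8079; F=1.9039×18.625=35.4609, v=-27.9330/3.8079=-7.3356
k=3: u−w=9.9060, u+w=39.6040; √(b/2)=1.9039, √(2b)=3.8079; F=1.9039×9.906=18.8605, v=39.6040/3.8079=10.4005
k=4: u−w=-13.7440, u+w=21.2400; √(b/2)=1.9039, √(2b)=3.8079; F=1.9039×(-13.744)=-26.1678, v=21.2400/3.8079=5.5779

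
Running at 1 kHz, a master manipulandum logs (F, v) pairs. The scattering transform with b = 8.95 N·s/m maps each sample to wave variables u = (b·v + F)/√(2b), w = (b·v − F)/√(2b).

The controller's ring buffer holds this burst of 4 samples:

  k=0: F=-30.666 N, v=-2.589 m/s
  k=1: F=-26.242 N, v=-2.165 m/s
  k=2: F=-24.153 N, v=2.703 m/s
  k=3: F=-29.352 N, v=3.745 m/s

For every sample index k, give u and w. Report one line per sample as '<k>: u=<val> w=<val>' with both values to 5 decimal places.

k=0: b·v=8.95×(-2.589)=-23.17155; √(2b)=4.23084; u=(-23.17155+(-30.666))/4.23084=-12.72503, w=(-23.17155−(-30.666))/4.23084=1.77139
k=1: b·v=8.95×(-2.165)=-19.37675; √(2b)=4.23084; u=(-19.37675+(-26.242))/4.23084=-10.78244, w=(-19.37675−(-26.242))/4.23084=1.62267
k=2: b·v=8.95×2.703=24.19185; √(2b)=4.23084; u=(24.19185+(-24.153))/4.23084=0.00918, w=(24.19185−(-24.153))/4.23084=11.42678
k=3: b·v=8.95×3.745=33.51775; √(2b)=4.23084; u=(33.51775+(-29.352))/4.23084=0.98462, w=(33.51775−(-29.352))/4.23084=14.85988

0: u=-12.72503 w=1.77139
1: u=-10.78244 w=1.62267
2: u=0.00918 w=11.42678
3: u=0.98462 w=14.85988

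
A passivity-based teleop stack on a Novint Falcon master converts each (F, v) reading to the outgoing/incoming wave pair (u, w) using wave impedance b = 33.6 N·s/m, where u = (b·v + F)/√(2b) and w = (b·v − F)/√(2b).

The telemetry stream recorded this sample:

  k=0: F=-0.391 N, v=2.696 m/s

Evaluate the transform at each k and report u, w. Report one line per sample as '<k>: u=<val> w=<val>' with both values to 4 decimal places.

k=0: b·v=33.6×2.696=90.5856; √(2b)=8.1976; u=(90.5856+(-0.391))/8.1976=11.0026, w=(90.5856−(-0.391))/8.1976=11.0980

0: u=11.0026 w=11.0980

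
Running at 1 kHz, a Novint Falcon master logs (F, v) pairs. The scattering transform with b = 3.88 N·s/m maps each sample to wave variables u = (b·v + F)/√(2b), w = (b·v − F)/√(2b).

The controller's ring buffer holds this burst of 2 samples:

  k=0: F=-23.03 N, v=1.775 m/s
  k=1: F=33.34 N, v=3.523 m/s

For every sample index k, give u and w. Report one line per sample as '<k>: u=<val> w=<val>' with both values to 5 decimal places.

0: u=-5.79500 w=10.73958
1: u=16.87533 w=-7.06139

k=0: b·v=3.88×1.775=6.88700; √(2b)=2.78568; u=(6.88700+(-23.03))/2.78568=-5.79500, w=(6.88700−(-23.03))/2.78568=10.73958
k=1: b·v=3.88×3.523=13.66924; √(2b)=2.78568; u=(13.66924+33.34)/2.78568=16.87533, w=(13.66924−33.34)/2.78568=-7.06139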